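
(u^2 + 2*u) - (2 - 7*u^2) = 8*u^2 + 2*u - 2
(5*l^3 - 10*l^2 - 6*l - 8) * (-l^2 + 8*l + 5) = -5*l^5 + 50*l^4 - 49*l^3 - 90*l^2 - 94*l - 40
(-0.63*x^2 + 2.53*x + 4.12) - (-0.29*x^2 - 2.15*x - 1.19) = -0.34*x^2 + 4.68*x + 5.31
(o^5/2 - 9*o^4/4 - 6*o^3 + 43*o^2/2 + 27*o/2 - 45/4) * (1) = o^5/2 - 9*o^4/4 - 6*o^3 + 43*o^2/2 + 27*o/2 - 45/4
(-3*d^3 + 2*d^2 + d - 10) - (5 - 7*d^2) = -3*d^3 + 9*d^2 + d - 15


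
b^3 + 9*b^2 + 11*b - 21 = (b - 1)*(b + 3)*(b + 7)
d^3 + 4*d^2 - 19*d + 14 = (d - 2)*(d - 1)*(d + 7)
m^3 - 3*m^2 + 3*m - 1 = (m - 1)^3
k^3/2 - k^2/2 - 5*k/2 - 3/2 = (k/2 + 1/2)*(k - 3)*(k + 1)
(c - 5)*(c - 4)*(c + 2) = c^3 - 7*c^2 + 2*c + 40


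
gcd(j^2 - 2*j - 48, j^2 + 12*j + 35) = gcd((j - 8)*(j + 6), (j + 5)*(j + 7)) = 1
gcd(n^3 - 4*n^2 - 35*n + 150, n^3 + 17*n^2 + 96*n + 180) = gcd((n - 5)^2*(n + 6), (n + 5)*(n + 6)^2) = n + 6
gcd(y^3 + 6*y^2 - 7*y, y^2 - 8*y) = y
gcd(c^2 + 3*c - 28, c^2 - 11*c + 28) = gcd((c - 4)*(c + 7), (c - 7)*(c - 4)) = c - 4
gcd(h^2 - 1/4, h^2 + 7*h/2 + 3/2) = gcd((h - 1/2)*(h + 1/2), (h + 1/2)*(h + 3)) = h + 1/2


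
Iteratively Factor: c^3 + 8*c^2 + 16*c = (c + 4)*(c^2 + 4*c) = c*(c + 4)*(c + 4)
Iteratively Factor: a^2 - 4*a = (a)*(a - 4)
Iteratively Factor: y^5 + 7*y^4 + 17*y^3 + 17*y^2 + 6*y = (y)*(y^4 + 7*y^3 + 17*y^2 + 17*y + 6) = y*(y + 3)*(y^3 + 4*y^2 + 5*y + 2) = y*(y + 2)*(y + 3)*(y^2 + 2*y + 1) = y*(y + 1)*(y + 2)*(y + 3)*(y + 1)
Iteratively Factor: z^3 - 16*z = (z)*(z^2 - 16) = z*(z + 4)*(z - 4)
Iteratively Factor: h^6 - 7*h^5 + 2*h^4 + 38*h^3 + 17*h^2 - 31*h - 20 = (h + 1)*(h^5 - 8*h^4 + 10*h^3 + 28*h^2 - 11*h - 20) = (h - 4)*(h + 1)*(h^4 - 4*h^3 - 6*h^2 + 4*h + 5) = (h - 4)*(h + 1)^2*(h^3 - 5*h^2 - h + 5) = (h - 4)*(h + 1)^3*(h^2 - 6*h + 5) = (h - 5)*(h - 4)*(h + 1)^3*(h - 1)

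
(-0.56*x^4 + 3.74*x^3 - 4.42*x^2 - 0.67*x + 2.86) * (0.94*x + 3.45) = -0.5264*x^5 + 1.5836*x^4 + 8.7482*x^3 - 15.8788*x^2 + 0.3769*x + 9.867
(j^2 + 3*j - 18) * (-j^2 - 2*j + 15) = -j^4 - 5*j^3 + 27*j^2 + 81*j - 270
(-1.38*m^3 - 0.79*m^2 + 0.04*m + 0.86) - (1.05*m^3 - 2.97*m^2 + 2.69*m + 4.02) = -2.43*m^3 + 2.18*m^2 - 2.65*m - 3.16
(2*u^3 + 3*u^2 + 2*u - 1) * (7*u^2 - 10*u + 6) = 14*u^5 + u^4 - 4*u^3 - 9*u^2 + 22*u - 6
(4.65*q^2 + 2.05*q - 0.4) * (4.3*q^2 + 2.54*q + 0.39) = 19.995*q^4 + 20.626*q^3 + 5.3005*q^2 - 0.2165*q - 0.156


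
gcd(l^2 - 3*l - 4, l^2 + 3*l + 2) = l + 1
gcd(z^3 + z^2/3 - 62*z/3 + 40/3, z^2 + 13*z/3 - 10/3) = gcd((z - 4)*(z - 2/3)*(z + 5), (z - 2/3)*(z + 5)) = z^2 + 13*z/3 - 10/3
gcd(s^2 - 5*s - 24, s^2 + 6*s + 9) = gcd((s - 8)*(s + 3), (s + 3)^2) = s + 3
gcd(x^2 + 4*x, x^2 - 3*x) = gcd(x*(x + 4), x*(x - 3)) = x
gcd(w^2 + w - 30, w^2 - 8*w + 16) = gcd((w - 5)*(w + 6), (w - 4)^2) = 1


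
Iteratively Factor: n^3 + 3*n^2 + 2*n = (n + 2)*(n^2 + n) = (n + 1)*(n + 2)*(n)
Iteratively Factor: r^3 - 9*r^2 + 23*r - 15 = (r - 5)*(r^2 - 4*r + 3) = (r - 5)*(r - 1)*(r - 3)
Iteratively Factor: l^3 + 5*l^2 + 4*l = (l + 4)*(l^2 + l) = l*(l + 4)*(l + 1)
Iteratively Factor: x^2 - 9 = (x - 3)*(x + 3)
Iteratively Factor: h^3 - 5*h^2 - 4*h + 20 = (h - 5)*(h^2 - 4) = (h - 5)*(h + 2)*(h - 2)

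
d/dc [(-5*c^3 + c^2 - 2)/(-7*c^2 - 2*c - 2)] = (35*c^4 + 20*c^3 + 28*c^2 - 32*c - 4)/(49*c^4 + 28*c^3 + 32*c^2 + 8*c + 4)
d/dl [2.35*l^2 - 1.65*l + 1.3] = 4.7*l - 1.65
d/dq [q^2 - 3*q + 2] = 2*q - 3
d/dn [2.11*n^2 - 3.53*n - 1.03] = 4.22*n - 3.53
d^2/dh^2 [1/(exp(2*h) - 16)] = 4*(exp(2*h) + 16)*exp(2*h)/(exp(2*h) - 16)^3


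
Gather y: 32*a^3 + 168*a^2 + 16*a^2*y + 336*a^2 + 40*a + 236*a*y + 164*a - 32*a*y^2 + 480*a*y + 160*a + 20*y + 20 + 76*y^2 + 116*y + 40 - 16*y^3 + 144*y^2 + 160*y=32*a^3 + 504*a^2 + 364*a - 16*y^3 + y^2*(220 - 32*a) + y*(16*a^2 + 716*a + 296) + 60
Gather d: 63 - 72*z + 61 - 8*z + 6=130 - 80*z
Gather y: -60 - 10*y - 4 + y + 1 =-9*y - 63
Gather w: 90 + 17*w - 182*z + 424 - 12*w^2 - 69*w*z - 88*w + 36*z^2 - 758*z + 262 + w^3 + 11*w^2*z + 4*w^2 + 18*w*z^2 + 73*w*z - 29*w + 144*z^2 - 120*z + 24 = w^3 + w^2*(11*z - 8) + w*(18*z^2 + 4*z - 100) + 180*z^2 - 1060*z + 800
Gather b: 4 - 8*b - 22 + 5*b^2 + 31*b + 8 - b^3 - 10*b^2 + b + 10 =-b^3 - 5*b^2 + 24*b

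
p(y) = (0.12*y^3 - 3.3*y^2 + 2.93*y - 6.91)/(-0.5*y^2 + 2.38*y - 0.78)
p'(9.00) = -1.32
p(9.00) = 8.07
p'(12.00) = -0.63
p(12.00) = 5.42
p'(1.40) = -0.02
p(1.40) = -5.69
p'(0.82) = 12.21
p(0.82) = -7.97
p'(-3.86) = -0.41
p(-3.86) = 4.27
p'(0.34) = 15663.28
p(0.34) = 219.95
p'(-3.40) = -0.41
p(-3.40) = 4.08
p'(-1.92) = -0.23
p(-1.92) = 3.55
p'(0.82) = 12.21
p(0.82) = -7.97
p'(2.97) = -11.23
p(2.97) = -12.87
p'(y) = (1.0*y - 2.38)*(0.12*y^3 - 3.3*y^2 + 2.93*y - 6.91)/(-0.5*y^2 + 2.38*y - 0.78)^2 + (0.36*y^2 - 6.6*y + 2.93)/(-0.5*y^2 + 2.38*y - 0.78) = (-0.06*y^4 + 0.5712*y^3 - 6.6698*y^2 - 1.762*y + 14.1604)/(0.25*y^4 - 2.38*y^3 + 6.4444*y^2 - 3.7128*y + 0.6084)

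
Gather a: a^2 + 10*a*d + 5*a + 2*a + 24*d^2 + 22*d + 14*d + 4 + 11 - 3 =a^2 + a*(10*d + 7) + 24*d^2 + 36*d + 12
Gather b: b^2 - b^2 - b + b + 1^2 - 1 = 0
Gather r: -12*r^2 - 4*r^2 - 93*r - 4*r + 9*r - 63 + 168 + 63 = -16*r^2 - 88*r + 168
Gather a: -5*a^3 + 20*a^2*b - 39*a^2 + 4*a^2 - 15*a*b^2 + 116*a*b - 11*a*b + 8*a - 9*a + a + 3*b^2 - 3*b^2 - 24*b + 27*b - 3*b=-5*a^3 + a^2*(20*b - 35) + a*(-15*b^2 + 105*b)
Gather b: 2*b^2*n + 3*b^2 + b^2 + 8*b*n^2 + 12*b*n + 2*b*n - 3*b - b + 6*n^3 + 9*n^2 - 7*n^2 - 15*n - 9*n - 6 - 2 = b^2*(2*n + 4) + b*(8*n^2 + 14*n - 4) + 6*n^3 + 2*n^2 - 24*n - 8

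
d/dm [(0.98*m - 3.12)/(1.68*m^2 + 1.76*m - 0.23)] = (-1.6464*m^2 + 10.4832*m + 5.2658)/(2.8224*m^4 + 5.9136*m^3 + 2.3248*m^2 - 0.8096*m + 0.0529)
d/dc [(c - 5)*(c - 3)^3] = (c - 3)^2*(4*c - 18)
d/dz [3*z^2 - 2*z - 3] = 6*z - 2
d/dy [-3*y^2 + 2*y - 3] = 2 - 6*y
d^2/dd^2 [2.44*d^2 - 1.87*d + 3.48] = 4.88000000000000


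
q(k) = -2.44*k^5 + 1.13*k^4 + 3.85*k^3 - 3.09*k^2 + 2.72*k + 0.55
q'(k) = -12.2*k^4 + 4.52*k^3 + 11.55*k^2 - 6.18*k + 2.72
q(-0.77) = -4.08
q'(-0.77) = 7.97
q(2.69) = -224.06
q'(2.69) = -481.15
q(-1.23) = -5.18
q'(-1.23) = -8.54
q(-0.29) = -0.58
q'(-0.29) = 5.29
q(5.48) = -10483.18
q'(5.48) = -9942.72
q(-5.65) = 14392.24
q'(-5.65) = -12841.26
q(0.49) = 1.59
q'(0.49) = 2.29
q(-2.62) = 257.45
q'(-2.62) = -557.96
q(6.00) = -16771.73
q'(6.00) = -14453.44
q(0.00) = 0.55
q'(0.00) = 2.72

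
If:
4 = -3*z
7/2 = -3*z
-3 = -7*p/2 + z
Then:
No Solution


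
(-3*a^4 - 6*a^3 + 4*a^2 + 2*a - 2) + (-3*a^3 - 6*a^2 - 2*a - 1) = -3*a^4 - 9*a^3 - 2*a^2 - 3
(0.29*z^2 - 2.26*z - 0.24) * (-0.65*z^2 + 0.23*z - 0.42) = -0.1885*z^4 + 1.5357*z^3 - 0.4856*z^2 + 0.894*z + 0.1008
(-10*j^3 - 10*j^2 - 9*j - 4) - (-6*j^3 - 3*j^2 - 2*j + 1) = -4*j^3 - 7*j^2 - 7*j - 5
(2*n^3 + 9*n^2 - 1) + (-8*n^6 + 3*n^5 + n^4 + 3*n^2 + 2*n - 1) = -8*n^6 + 3*n^5 + n^4 + 2*n^3 + 12*n^2 + 2*n - 2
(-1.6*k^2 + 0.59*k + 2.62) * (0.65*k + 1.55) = -1.04*k^3 - 2.0965*k^2 + 2.6175*k + 4.061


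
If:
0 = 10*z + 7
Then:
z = -7/10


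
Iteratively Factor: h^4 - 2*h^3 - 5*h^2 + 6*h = (h)*(h^3 - 2*h^2 - 5*h + 6) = h*(h + 2)*(h^2 - 4*h + 3) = h*(h - 3)*(h + 2)*(h - 1)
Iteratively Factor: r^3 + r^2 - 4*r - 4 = (r + 1)*(r^2 - 4) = (r - 2)*(r + 1)*(r + 2)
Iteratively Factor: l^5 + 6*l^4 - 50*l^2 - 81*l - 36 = (l - 3)*(l^4 + 9*l^3 + 27*l^2 + 31*l + 12) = (l - 3)*(l + 3)*(l^3 + 6*l^2 + 9*l + 4) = (l - 3)*(l + 3)*(l + 4)*(l^2 + 2*l + 1) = (l - 3)*(l + 1)*(l + 3)*(l + 4)*(l + 1)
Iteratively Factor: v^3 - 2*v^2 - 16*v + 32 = (v - 4)*(v^2 + 2*v - 8) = (v - 4)*(v - 2)*(v + 4)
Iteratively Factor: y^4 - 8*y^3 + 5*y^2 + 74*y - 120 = (y + 3)*(y^3 - 11*y^2 + 38*y - 40) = (y - 5)*(y + 3)*(y^2 - 6*y + 8) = (y - 5)*(y - 2)*(y + 3)*(y - 4)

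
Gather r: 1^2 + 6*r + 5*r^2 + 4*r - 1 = 5*r^2 + 10*r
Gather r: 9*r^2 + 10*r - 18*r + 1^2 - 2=9*r^2 - 8*r - 1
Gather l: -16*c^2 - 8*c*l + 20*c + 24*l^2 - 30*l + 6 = -16*c^2 + 20*c + 24*l^2 + l*(-8*c - 30) + 6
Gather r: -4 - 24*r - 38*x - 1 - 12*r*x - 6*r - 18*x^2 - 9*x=r*(-12*x - 30) - 18*x^2 - 47*x - 5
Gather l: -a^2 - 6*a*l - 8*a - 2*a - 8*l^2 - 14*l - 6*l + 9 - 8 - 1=-a^2 - 10*a - 8*l^2 + l*(-6*a - 20)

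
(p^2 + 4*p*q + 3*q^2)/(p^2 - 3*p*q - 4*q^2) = (p + 3*q)/(p - 4*q)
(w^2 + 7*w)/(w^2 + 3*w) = (w + 7)/(w + 3)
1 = 1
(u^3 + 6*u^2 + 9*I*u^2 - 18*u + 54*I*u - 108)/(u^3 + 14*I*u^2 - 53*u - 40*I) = (u^3 + u^2*(6 + 9*I) + u*(-18 + 54*I) - 108)/(u^3 + 14*I*u^2 - 53*u - 40*I)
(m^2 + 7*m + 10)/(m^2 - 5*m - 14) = (m + 5)/(m - 7)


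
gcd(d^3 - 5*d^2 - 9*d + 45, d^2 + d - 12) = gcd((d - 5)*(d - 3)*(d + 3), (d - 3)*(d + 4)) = d - 3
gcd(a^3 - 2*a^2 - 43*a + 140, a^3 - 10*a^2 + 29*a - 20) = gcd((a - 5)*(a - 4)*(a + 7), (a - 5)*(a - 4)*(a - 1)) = a^2 - 9*a + 20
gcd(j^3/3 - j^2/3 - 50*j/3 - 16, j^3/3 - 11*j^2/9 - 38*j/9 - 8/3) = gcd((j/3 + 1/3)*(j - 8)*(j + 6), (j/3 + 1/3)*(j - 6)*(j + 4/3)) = j + 1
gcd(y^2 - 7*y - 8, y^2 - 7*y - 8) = y^2 - 7*y - 8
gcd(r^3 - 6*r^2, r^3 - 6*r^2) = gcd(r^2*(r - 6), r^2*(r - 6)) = r^3 - 6*r^2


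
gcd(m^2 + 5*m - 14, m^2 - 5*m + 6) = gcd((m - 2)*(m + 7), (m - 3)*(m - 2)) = m - 2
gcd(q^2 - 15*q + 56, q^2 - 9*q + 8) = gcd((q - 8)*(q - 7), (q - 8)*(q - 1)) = q - 8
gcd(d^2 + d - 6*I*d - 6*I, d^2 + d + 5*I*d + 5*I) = d + 1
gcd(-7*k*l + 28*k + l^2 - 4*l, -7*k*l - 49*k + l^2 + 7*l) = 7*k - l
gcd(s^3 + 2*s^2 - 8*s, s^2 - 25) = 1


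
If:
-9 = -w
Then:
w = 9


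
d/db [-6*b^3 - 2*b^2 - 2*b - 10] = -18*b^2 - 4*b - 2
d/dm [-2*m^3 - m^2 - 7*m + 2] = -6*m^2 - 2*m - 7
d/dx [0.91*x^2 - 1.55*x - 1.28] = 1.82*x - 1.55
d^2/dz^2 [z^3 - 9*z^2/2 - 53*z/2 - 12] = 6*z - 9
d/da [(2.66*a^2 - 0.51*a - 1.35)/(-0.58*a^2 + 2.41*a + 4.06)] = (6.1148*a^2 + 20.0332*a + 1.1829)/(0.3364*a^4 - 2.7956*a^3 + 1.0985*a^2 + 19.5692*a + 16.4836)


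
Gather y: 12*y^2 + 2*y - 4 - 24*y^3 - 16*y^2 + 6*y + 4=-24*y^3 - 4*y^2 + 8*y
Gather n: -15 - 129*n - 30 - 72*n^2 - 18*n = -72*n^2 - 147*n - 45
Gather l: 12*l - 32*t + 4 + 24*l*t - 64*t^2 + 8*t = l*(24*t + 12) - 64*t^2 - 24*t + 4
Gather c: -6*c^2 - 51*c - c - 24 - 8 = -6*c^2 - 52*c - 32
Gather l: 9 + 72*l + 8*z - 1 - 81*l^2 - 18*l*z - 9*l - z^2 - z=-81*l^2 + l*(63 - 18*z) - z^2 + 7*z + 8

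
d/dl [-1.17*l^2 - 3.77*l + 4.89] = -2.34*l - 3.77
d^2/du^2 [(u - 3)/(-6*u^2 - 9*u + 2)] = 18*(-(u - 3)*(4*u + 3)^2 + (2*u - 1)*(6*u^2 + 9*u - 2))/(6*u^2 + 9*u - 2)^3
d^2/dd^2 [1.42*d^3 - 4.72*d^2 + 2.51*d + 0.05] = 8.52*d - 9.44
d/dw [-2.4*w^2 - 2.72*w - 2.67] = -4.8*w - 2.72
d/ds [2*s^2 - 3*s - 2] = 4*s - 3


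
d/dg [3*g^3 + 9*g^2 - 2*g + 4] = 9*g^2 + 18*g - 2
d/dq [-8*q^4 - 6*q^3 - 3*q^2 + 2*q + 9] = -32*q^3 - 18*q^2 - 6*q + 2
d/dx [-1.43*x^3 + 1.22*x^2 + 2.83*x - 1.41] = -4.29*x^2 + 2.44*x + 2.83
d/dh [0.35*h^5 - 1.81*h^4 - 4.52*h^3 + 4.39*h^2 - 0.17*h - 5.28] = 1.75*h^4 - 7.24*h^3 - 13.56*h^2 + 8.78*h - 0.17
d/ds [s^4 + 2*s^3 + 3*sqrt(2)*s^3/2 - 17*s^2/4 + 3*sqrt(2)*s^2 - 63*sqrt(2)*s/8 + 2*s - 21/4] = 4*s^3 + 6*s^2 + 9*sqrt(2)*s^2/2 - 17*s/2 + 6*sqrt(2)*s - 63*sqrt(2)/8 + 2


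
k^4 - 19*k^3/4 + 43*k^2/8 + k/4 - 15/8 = (k - 3)*(k - 5/4)*(k - 1)*(k + 1/2)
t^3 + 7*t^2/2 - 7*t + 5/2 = (t - 1)*(t - 1/2)*(t + 5)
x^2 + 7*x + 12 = (x + 3)*(x + 4)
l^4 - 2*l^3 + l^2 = l^2*(l - 1)^2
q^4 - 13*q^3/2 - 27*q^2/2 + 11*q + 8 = (q - 8)*(q - 1)*(q + 1/2)*(q + 2)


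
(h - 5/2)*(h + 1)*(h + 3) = h^3 + 3*h^2/2 - 7*h - 15/2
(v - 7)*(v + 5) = v^2 - 2*v - 35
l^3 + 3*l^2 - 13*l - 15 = (l - 3)*(l + 1)*(l + 5)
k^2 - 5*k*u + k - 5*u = (k + 1)*(k - 5*u)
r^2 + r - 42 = (r - 6)*(r + 7)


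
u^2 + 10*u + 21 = (u + 3)*(u + 7)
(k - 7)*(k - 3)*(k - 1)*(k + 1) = k^4 - 10*k^3 + 20*k^2 + 10*k - 21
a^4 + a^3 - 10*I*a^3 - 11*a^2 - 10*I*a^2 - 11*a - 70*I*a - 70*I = (a + 1)*(a - 7*I)*(a - 5*I)*(a + 2*I)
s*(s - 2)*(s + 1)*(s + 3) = s^4 + 2*s^3 - 5*s^2 - 6*s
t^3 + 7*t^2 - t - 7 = (t - 1)*(t + 1)*(t + 7)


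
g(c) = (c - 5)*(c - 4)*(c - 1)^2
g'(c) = (c - 5)*(c - 4)*(2*c - 2) + (c - 5)*(c - 1)^2 + (c - 4)*(c - 1)^2 = 4*c^3 - 33*c^2 + 78*c - 49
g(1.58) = 2.78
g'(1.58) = 7.64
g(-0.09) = 24.73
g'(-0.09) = -56.29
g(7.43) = 344.61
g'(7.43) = 349.47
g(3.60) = 3.79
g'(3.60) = -9.26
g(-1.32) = 180.97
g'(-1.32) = -218.66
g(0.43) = 5.30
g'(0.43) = -21.24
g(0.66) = 1.68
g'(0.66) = -10.74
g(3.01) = 7.96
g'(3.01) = -4.12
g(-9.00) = 18200.00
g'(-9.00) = -6340.00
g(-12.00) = 45968.00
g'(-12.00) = -12649.00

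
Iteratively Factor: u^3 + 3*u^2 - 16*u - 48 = (u + 4)*(u^2 - u - 12) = (u - 4)*(u + 4)*(u + 3)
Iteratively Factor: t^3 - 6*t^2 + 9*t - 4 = (t - 1)*(t^2 - 5*t + 4) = (t - 4)*(t - 1)*(t - 1)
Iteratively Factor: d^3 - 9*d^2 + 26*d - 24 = (d - 2)*(d^2 - 7*d + 12) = (d - 3)*(d - 2)*(d - 4)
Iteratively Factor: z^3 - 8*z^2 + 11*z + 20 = (z - 4)*(z^2 - 4*z - 5) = (z - 4)*(z + 1)*(z - 5)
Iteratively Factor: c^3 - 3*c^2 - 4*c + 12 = (c - 3)*(c^2 - 4) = (c - 3)*(c - 2)*(c + 2)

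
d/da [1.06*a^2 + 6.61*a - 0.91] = 2.12*a + 6.61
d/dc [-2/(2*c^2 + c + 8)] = 2*(4*c + 1)/(2*c^2 + c + 8)^2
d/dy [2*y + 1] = 2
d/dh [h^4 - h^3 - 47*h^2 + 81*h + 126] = 4*h^3 - 3*h^2 - 94*h + 81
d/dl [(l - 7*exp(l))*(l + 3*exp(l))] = -4*l*exp(l) + 2*l - 42*exp(2*l) - 4*exp(l)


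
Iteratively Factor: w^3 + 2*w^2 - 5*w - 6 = (w + 1)*(w^2 + w - 6) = (w + 1)*(w + 3)*(w - 2)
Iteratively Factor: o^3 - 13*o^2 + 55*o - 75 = (o - 3)*(o^2 - 10*o + 25) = (o - 5)*(o - 3)*(o - 5)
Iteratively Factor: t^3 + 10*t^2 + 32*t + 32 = (t + 2)*(t^2 + 8*t + 16) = (t + 2)*(t + 4)*(t + 4)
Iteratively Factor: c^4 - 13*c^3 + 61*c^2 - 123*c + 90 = (c - 2)*(c^3 - 11*c^2 + 39*c - 45) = (c - 5)*(c - 2)*(c^2 - 6*c + 9) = (c - 5)*(c - 3)*(c - 2)*(c - 3)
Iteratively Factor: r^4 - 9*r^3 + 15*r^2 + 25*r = (r)*(r^3 - 9*r^2 + 15*r + 25) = r*(r - 5)*(r^2 - 4*r - 5) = r*(r - 5)*(r + 1)*(r - 5)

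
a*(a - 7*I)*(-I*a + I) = -I*a^3 - 7*a^2 + I*a^2 + 7*a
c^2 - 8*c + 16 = (c - 4)^2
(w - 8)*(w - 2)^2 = w^3 - 12*w^2 + 36*w - 32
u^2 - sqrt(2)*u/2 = u*(u - sqrt(2)/2)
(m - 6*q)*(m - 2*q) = m^2 - 8*m*q + 12*q^2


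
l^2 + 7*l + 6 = (l + 1)*(l + 6)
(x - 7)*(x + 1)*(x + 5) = x^3 - x^2 - 37*x - 35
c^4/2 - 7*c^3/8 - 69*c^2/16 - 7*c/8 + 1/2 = (c/2 + 1)*(c - 4)*(c - 1/4)*(c + 1/2)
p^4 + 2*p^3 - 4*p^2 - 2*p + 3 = (p - 1)^2*(p + 1)*(p + 3)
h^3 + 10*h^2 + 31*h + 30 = (h + 2)*(h + 3)*(h + 5)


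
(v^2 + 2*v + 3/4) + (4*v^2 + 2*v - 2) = 5*v^2 + 4*v - 5/4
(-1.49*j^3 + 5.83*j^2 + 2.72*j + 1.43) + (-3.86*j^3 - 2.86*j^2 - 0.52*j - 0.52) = -5.35*j^3 + 2.97*j^2 + 2.2*j + 0.91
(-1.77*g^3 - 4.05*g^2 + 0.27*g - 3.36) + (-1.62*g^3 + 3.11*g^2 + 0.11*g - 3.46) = -3.39*g^3 - 0.94*g^2 + 0.38*g - 6.82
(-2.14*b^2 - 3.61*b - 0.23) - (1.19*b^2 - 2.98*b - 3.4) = -3.33*b^2 - 0.63*b + 3.17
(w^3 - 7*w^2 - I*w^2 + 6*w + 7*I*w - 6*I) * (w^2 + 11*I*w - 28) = w^5 - 7*w^4 + 10*I*w^4 - 11*w^3 - 70*I*w^3 + 119*w^2 + 88*I*w^2 - 102*w - 196*I*w + 168*I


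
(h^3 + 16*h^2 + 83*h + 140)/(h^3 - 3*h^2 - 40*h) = (h^2 + 11*h + 28)/(h*(h - 8))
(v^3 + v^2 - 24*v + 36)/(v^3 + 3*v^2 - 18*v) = (v - 2)/v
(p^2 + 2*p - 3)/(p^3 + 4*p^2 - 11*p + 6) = (p + 3)/(p^2 + 5*p - 6)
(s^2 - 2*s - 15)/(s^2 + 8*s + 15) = (s - 5)/(s + 5)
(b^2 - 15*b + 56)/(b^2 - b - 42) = (b - 8)/(b + 6)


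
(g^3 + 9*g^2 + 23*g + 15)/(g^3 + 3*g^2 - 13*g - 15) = (g + 3)/(g - 3)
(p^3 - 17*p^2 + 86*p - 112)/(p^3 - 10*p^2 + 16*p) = (p - 7)/p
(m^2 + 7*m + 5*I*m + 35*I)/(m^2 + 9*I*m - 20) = (m + 7)/(m + 4*I)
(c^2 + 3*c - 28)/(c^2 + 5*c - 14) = (c - 4)/(c - 2)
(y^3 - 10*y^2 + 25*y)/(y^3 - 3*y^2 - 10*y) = (y - 5)/(y + 2)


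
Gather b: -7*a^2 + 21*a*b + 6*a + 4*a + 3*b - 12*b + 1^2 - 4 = -7*a^2 + 10*a + b*(21*a - 9) - 3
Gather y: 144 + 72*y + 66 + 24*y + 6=96*y + 216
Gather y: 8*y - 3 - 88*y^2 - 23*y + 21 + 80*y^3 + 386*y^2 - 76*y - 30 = 80*y^3 + 298*y^2 - 91*y - 12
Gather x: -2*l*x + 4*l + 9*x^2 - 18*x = 4*l + 9*x^2 + x*(-2*l - 18)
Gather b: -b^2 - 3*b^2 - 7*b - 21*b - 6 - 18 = -4*b^2 - 28*b - 24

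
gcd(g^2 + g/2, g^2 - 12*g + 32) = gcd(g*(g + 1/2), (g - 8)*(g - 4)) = 1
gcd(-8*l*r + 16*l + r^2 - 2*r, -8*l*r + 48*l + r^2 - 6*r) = -8*l + r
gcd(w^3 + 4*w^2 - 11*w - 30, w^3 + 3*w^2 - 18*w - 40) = w^2 + 7*w + 10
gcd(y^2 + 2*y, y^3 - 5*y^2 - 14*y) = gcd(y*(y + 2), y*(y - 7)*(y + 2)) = y^2 + 2*y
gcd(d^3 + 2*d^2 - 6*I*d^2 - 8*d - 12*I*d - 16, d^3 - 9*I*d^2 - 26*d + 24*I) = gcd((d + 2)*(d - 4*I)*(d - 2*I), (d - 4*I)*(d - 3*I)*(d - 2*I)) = d^2 - 6*I*d - 8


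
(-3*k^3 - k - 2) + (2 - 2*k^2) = -3*k^3 - 2*k^2 - k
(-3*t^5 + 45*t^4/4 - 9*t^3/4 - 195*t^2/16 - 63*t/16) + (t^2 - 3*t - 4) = -3*t^5 + 45*t^4/4 - 9*t^3/4 - 179*t^2/16 - 111*t/16 - 4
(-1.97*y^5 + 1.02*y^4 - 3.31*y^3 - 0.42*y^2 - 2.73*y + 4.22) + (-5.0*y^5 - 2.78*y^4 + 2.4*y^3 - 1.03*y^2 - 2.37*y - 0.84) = -6.97*y^5 - 1.76*y^4 - 0.91*y^3 - 1.45*y^2 - 5.1*y + 3.38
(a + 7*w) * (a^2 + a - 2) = a^3 + 7*a^2*w + a^2 + 7*a*w - 2*a - 14*w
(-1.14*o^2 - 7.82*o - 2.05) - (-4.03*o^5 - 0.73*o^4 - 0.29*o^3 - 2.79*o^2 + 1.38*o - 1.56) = 4.03*o^5 + 0.73*o^4 + 0.29*o^3 + 1.65*o^2 - 9.2*o - 0.49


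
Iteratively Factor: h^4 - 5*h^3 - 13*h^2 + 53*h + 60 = (h - 4)*(h^3 - h^2 - 17*h - 15) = (h - 5)*(h - 4)*(h^2 + 4*h + 3) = (h - 5)*(h - 4)*(h + 3)*(h + 1)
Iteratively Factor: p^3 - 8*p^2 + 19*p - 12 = (p - 4)*(p^2 - 4*p + 3) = (p - 4)*(p - 3)*(p - 1)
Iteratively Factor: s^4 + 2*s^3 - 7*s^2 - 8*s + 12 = (s + 2)*(s^3 - 7*s + 6) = (s - 1)*(s + 2)*(s^2 + s - 6) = (s - 1)*(s + 2)*(s + 3)*(s - 2)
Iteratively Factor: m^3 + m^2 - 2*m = (m - 1)*(m^2 + 2*m) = (m - 1)*(m + 2)*(m)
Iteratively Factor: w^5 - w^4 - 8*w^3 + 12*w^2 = (w)*(w^4 - w^3 - 8*w^2 + 12*w) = w*(w - 2)*(w^3 + w^2 - 6*w) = w*(w - 2)*(w + 3)*(w^2 - 2*w) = w^2*(w - 2)*(w + 3)*(w - 2)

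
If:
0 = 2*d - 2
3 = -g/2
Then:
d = 1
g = -6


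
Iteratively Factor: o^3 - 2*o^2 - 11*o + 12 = (o + 3)*(o^2 - 5*o + 4) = (o - 1)*(o + 3)*(o - 4)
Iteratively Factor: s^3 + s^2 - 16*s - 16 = (s + 4)*(s^2 - 3*s - 4) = (s + 1)*(s + 4)*(s - 4)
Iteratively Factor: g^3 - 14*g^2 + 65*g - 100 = (g - 5)*(g^2 - 9*g + 20) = (g - 5)*(g - 4)*(g - 5)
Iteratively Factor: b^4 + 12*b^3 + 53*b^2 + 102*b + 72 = (b + 2)*(b^3 + 10*b^2 + 33*b + 36) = (b + 2)*(b + 3)*(b^2 + 7*b + 12) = (b + 2)*(b + 3)*(b + 4)*(b + 3)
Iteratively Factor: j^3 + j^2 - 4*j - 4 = (j + 1)*(j^2 - 4) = (j + 1)*(j + 2)*(j - 2)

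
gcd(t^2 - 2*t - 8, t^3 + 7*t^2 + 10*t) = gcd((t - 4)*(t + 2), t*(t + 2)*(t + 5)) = t + 2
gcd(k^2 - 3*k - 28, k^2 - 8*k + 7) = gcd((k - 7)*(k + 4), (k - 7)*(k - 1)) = k - 7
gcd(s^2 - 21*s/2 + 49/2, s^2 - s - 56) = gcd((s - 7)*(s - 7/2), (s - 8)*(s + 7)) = 1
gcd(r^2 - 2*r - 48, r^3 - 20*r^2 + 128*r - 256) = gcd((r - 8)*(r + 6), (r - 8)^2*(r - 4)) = r - 8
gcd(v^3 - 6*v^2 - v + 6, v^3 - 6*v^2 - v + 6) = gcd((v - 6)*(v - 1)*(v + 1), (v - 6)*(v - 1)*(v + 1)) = v^3 - 6*v^2 - v + 6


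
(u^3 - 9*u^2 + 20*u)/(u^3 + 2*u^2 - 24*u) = (u - 5)/(u + 6)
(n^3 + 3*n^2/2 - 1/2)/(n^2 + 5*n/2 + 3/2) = (2*n^2 + n - 1)/(2*n + 3)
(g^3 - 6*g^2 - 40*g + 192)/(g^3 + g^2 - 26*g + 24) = (g - 8)/(g - 1)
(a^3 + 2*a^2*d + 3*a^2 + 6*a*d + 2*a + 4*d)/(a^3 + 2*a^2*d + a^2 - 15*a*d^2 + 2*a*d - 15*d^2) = (a^2 + 2*a*d + 2*a + 4*d)/(a^2 + 2*a*d - 15*d^2)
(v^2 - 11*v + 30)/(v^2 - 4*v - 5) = (v - 6)/(v + 1)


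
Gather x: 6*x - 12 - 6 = 6*x - 18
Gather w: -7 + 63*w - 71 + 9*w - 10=72*w - 88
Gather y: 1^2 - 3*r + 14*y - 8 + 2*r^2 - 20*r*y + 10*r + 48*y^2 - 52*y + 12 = 2*r^2 + 7*r + 48*y^2 + y*(-20*r - 38) + 5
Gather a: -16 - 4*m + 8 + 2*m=-2*m - 8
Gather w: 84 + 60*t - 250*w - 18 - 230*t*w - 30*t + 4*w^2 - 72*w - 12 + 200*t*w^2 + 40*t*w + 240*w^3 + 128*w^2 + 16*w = 30*t + 240*w^3 + w^2*(200*t + 132) + w*(-190*t - 306) + 54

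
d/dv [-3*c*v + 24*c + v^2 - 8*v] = -3*c + 2*v - 8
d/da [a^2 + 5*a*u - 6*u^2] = 2*a + 5*u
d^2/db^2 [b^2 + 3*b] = 2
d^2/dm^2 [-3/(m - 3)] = -6/(m - 3)^3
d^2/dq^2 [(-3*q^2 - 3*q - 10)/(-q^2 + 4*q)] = 10*(3*q^3 + 6*q^2 - 24*q + 32)/(q^3*(q^3 - 12*q^2 + 48*q - 64))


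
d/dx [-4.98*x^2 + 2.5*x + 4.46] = 2.5 - 9.96*x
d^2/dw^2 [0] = 0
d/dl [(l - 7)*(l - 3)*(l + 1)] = 3*l^2 - 18*l + 11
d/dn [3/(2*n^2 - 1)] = -12*n/(2*n^2 - 1)^2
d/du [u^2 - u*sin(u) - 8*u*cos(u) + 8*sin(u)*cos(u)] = 8*u*sin(u) - u*cos(u) + 2*u - sin(u) - 8*cos(u) + 8*cos(2*u)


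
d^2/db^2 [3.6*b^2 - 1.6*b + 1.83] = 7.20000000000000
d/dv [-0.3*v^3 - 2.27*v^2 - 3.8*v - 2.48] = -0.9*v^2 - 4.54*v - 3.8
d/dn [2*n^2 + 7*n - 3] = 4*n + 7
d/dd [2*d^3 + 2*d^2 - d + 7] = 6*d^2 + 4*d - 1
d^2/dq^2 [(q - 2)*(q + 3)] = 2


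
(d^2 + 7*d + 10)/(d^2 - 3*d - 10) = (d + 5)/(d - 5)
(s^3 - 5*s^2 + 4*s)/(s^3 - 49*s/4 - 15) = 4*s*(s - 1)/(4*s^2 + 16*s + 15)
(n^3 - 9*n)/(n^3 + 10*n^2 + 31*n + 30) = n*(n - 3)/(n^2 + 7*n + 10)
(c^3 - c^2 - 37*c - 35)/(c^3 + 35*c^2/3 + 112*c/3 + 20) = 3*(c^2 - 6*c - 7)/(3*c^2 + 20*c + 12)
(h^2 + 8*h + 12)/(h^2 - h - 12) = (h^2 + 8*h + 12)/(h^2 - h - 12)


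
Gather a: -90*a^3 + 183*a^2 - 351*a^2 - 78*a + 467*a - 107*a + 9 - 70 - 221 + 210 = -90*a^3 - 168*a^2 + 282*a - 72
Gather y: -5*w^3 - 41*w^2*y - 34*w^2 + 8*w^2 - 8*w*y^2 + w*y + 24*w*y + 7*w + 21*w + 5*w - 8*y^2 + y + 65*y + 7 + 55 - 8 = -5*w^3 - 26*w^2 + 33*w + y^2*(-8*w - 8) + y*(-41*w^2 + 25*w + 66) + 54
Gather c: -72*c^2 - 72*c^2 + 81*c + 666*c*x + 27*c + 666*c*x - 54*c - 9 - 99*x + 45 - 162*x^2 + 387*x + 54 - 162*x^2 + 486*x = -144*c^2 + c*(1332*x + 54) - 324*x^2 + 774*x + 90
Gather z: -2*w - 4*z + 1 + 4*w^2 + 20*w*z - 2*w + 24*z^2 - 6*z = 4*w^2 - 4*w + 24*z^2 + z*(20*w - 10) + 1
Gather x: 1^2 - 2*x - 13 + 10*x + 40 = 8*x + 28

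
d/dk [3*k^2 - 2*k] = 6*k - 2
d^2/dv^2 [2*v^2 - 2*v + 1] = 4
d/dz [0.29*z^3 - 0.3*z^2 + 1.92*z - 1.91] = 0.87*z^2 - 0.6*z + 1.92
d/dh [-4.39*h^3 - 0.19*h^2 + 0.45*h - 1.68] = -13.17*h^2 - 0.38*h + 0.45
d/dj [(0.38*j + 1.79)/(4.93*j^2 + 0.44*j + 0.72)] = (1.8734*j^2 + 0.1672*j - (0.38*j + 1.79)*(9.86*j + 0.44) + 0.2736)/(4.93*j^2 + 0.44*j + 0.72)^2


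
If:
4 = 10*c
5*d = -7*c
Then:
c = 2/5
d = -14/25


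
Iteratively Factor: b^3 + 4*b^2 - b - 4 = (b + 4)*(b^2 - 1) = (b + 1)*(b + 4)*(b - 1)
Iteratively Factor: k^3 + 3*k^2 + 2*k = (k + 1)*(k^2 + 2*k) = (k + 1)*(k + 2)*(k)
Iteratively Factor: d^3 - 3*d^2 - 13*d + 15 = (d - 5)*(d^2 + 2*d - 3) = (d - 5)*(d - 1)*(d + 3)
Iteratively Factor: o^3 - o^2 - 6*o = (o - 3)*(o^2 + 2*o) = (o - 3)*(o + 2)*(o)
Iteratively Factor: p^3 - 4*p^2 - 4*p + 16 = (p + 2)*(p^2 - 6*p + 8) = (p - 4)*(p + 2)*(p - 2)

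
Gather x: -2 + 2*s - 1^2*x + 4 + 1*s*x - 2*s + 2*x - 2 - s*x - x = 0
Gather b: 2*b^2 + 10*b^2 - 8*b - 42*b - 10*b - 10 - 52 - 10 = 12*b^2 - 60*b - 72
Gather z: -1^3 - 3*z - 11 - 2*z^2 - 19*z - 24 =-2*z^2 - 22*z - 36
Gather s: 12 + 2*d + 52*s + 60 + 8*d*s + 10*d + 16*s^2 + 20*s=12*d + 16*s^2 + s*(8*d + 72) + 72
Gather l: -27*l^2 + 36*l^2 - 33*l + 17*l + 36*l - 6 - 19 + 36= 9*l^2 + 20*l + 11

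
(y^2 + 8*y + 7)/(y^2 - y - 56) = (y + 1)/(y - 8)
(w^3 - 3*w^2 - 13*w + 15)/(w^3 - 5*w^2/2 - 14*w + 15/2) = 2*(w - 1)/(2*w - 1)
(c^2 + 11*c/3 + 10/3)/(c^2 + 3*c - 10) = (3*c^2 + 11*c + 10)/(3*(c^2 + 3*c - 10))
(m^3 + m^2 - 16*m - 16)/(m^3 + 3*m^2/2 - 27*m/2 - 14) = 2*(m - 4)/(2*m - 7)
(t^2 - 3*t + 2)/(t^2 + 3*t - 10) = (t - 1)/(t + 5)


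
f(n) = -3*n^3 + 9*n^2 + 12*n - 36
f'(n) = -9*n^2 + 18*n + 12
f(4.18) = -47.69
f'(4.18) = -70.01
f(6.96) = -527.97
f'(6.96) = -298.69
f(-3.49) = 159.27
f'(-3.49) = -160.44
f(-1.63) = -18.66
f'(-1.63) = -41.25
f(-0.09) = -37.00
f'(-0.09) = 10.31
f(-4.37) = 333.79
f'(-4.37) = -238.53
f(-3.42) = 148.23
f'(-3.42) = -154.83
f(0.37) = -30.48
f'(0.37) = 17.43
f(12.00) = -3780.00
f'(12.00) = -1068.00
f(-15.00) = 11934.00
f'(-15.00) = -2283.00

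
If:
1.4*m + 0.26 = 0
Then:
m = -0.19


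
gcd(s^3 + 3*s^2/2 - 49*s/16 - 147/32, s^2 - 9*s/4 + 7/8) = s - 7/4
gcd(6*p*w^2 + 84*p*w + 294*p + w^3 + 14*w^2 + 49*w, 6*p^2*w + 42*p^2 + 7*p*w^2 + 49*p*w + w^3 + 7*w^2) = 6*p*w + 42*p + w^2 + 7*w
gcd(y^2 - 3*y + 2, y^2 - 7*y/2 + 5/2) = y - 1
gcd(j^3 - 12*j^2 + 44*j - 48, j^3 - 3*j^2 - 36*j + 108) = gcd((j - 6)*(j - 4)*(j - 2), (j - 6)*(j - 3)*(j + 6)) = j - 6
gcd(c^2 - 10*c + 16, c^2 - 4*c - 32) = c - 8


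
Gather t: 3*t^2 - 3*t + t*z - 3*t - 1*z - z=3*t^2 + t*(z - 6) - 2*z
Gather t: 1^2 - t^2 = 1 - t^2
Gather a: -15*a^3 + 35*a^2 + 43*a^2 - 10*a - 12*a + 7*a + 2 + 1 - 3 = -15*a^3 + 78*a^2 - 15*a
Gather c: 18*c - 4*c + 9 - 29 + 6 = 14*c - 14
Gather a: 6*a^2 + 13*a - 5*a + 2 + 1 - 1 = 6*a^2 + 8*a + 2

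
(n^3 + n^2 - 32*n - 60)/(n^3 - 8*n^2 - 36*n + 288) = (n^2 + 7*n + 10)/(n^2 - 2*n - 48)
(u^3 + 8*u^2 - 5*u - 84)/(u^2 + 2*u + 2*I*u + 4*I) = (u^3 + 8*u^2 - 5*u - 84)/(u^2 + 2*u*(1 + I) + 4*I)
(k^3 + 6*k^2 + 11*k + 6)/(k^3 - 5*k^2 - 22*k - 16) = (k + 3)/(k - 8)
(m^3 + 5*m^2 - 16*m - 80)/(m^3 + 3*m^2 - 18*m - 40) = (m + 4)/(m + 2)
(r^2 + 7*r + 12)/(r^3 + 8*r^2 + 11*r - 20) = (r + 3)/(r^2 + 4*r - 5)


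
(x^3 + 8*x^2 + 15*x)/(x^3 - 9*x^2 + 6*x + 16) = x*(x^2 + 8*x + 15)/(x^3 - 9*x^2 + 6*x + 16)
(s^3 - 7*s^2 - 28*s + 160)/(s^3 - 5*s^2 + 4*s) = (s^2 - 3*s - 40)/(s*(s - 1))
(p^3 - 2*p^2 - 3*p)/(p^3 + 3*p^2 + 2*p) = (p - 3)/(p + 2)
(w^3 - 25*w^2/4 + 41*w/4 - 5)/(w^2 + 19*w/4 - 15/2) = (w^2 - 5*w + 4)/(w + 6)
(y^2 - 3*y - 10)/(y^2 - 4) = (y - 5)/(y - 2)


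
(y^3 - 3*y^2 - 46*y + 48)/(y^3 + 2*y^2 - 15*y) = (y^3 - 3*y^2 - 46*y + 48)/(y*(y^2 + 2*y - 15))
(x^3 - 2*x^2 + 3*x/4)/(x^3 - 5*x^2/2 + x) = (x - 3/2)/(x - 2)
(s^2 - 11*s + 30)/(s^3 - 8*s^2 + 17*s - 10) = (s - 6)/(s^2 - 3*s + 2)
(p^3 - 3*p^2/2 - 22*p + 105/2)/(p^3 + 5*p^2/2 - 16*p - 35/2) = (p - 3)/(p + 1)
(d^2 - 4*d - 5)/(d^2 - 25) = (d + 1)/(d + 5)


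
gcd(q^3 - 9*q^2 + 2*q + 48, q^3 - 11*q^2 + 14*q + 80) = q^2 - 6*q - 16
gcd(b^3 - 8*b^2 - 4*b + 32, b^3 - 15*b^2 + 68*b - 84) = b - 2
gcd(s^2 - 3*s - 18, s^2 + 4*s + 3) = s + 3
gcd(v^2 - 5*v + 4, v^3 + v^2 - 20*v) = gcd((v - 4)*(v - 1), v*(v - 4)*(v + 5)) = v - 4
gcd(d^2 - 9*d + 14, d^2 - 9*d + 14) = d^2 - 9*d + 14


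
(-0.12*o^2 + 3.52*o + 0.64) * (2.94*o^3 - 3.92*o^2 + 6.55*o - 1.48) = -0.3528*o^5 + 10.8192*o^4 - 12.7028*o^3 + 20.7248*o^2 - 1.0176*o - 0.9472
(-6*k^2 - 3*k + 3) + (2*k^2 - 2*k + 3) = -4*k^2 - 5*k + 6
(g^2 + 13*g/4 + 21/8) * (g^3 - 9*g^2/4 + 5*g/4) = g^5 + g^4 - 55*g^3/16 - 59*g^2/32 + 105*g/32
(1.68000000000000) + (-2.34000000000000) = -0.660000000000000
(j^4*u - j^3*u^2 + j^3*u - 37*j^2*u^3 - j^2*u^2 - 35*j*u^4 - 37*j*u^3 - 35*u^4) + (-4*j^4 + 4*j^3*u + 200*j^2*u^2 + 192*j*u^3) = j^4*u - 4*j^4 - j^3*u^2 + 5*j^3*u - 37*j^2*u^3 + 199*j^2*u^2 - 35*j*u^4 + 155*j*u^3 - 35*u^4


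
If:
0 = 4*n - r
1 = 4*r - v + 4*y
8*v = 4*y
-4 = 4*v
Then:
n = 1/2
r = 2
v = -1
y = -2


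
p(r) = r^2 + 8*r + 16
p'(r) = 2*r + 8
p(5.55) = 91.20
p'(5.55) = 19.10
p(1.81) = 33.76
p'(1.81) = 11.62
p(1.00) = 25.00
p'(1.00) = 10.00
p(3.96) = 63.36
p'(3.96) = 15.92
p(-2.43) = 2.46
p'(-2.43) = 3.14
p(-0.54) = 11.97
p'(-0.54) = 6.92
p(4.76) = 76.74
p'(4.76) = 17.52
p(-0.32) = 13.54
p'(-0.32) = 7.36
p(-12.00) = 64.00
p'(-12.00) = -16.00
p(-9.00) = 25.00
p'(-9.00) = -10.00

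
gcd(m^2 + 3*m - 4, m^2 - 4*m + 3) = m - 1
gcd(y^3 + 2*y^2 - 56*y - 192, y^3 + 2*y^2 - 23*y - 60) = y + 4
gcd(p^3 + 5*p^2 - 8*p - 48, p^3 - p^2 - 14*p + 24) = p^2 + p - 12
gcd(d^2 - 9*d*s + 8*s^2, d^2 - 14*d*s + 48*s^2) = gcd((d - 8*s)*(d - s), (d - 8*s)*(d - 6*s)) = -d + 8*s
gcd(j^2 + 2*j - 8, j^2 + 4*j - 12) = j - 2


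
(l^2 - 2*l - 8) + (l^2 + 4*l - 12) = 2*l^2 + 2*l - 20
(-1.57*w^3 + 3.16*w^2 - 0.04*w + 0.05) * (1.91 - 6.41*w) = 10.0637*w^4 - 23.2543*w^3 + 6.292*w^2 - 0.3969*w + 0.0955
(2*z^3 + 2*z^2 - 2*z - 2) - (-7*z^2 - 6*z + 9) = 2*z^3 + 9*z^2 + 4*z - 11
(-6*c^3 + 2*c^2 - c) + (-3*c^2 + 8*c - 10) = -6*c^3 - c^2 + 7*c - 10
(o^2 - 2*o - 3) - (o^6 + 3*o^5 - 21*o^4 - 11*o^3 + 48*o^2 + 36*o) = -o^6 - 3*o^5 + 21*o^4 + 11*o^3 - 47*o^2 - 38*o - 3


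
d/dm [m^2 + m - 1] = 2*m + 1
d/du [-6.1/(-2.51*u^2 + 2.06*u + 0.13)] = (12.566 - 30.622*u)/(-2.51*u^2 + 2.06*u + 0.13)^2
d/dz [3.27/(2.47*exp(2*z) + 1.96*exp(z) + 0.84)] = (-16.1538*exp(z) - 6.4092)*exp(z)/(2.47*exp(2*z) + 1.96*exp(z) + 0.84)^2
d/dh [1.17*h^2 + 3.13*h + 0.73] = 2.34*h + 3.13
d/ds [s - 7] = 1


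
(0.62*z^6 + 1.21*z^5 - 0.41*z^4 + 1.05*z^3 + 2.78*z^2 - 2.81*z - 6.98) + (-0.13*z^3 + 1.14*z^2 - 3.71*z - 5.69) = 0.62*z^6 + 1.21*z^5 - 0.41*z^4 + 0.92*z^3 + 3.92*z^2 - 6.52*z - 12.67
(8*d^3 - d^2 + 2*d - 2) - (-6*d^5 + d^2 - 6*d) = 6*d^5 + 8*d^3 - 2*d^2 + 8*d - 2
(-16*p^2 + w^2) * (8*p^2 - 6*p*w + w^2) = -128*p^4 + 96*p^3*w - 8*p^2*w^2 - 6*p*w^3 + w^4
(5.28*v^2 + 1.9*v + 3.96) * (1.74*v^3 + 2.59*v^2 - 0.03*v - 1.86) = 9.1872*v^5 + 16.9812*v^4 + 11.653*v^3 + 0.378599999999999*v^2 - 3.6528*v - 7.3656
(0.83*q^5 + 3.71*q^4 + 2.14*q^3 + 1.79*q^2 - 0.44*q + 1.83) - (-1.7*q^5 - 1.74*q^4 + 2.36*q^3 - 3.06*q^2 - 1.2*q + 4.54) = 2.53*q^5 + 5.45*q^4 - 0.22*q^3 + 4.85*q^2 + 0.76*q - 2.71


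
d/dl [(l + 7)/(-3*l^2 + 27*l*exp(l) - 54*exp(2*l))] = (-l^2 + 9*l*exp(l) - (l + 7)*(9*l*exp(l) - 2*l - 36*exp(2*l) + 9*exp(l)) - 18*exp(2*l))/(3*(l^2 - 9*l*exp(l) + 18*exp(2*l))^2)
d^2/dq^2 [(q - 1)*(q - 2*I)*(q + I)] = 6*q - 2 - 2*I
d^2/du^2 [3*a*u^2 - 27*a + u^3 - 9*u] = 6*a + 6*u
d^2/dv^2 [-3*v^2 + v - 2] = -6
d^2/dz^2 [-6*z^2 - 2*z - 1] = -12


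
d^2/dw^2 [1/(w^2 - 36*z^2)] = 6*(w^2 + 12*z^2)/(w^2 - 36*z^2)^3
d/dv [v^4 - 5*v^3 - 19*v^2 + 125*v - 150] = 4*v^3 - 15*v^2 - 38*v + 125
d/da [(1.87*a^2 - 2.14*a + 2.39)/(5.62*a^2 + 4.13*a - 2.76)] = (19.7499*a^2 - 37.186*a - 3.9643)/(31.5844*a^4 + 46.4212*a^3 - 13.9655*a^2 - 22.7976*a + 7.6176)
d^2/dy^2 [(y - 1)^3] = 6*y - 6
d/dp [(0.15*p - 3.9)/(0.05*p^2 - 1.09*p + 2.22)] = (-0.0075*p^2 + 0.39*p - 3.918)/(0.0025*p^4 - 0.109*p^3 + 1.4101*p^2 - 4.8396*p + 4.9284)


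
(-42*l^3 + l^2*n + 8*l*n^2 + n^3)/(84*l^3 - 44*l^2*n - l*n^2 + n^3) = (-3*l - n)/(6*l - n)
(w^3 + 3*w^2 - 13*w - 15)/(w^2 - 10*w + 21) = (w^2 + 6*w + 5)/(w - 7)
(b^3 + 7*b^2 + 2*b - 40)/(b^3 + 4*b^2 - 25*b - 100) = (b - 2)/(b - 5)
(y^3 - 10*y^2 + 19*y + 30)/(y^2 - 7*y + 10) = (y^2 - 5*y - 6)/(y - 2)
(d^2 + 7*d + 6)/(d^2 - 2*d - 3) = (d + 6)/(d - 3)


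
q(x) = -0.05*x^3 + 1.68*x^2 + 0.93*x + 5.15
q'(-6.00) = -24.63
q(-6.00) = 70.85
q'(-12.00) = -60.99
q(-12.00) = 322.31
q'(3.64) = 11.17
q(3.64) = 28.38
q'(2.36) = 8.02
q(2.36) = 16.04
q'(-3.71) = -13.60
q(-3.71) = 27.38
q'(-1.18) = -3.24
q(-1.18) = 6.47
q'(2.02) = 7.11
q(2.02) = 13.47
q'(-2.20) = -7.19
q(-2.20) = 11.77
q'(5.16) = 14.27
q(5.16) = 47.81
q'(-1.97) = -6.27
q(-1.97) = 10.22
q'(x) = -0.15*x^2 + 3.36*x + 0.93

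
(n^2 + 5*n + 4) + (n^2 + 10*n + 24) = 2*n^2 + 15*n + 28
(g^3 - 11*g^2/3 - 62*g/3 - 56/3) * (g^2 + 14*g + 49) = g^5 + 31*g^4/3 - 23*g^3 - 1463*g^2/3 - 1274*g - 2744/3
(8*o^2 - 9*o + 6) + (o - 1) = 8*o^2 - 8*o + 5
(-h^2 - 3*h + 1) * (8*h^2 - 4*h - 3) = -8*h^4 - 20*h^3 + 23*h^2 + 5*h - 3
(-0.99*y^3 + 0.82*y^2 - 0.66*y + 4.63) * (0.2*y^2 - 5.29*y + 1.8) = -0.198*y^5 + 5.4011*y^4 - 6.2518*y^3 + 5.8934*y^2 - 25.6807*y + 8.334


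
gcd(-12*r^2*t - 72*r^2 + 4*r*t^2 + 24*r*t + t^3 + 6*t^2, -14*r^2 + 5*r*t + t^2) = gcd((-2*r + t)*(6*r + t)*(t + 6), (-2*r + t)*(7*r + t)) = 2*r - t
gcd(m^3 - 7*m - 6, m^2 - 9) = m - 3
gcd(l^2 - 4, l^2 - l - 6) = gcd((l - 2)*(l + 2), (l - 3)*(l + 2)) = l + 2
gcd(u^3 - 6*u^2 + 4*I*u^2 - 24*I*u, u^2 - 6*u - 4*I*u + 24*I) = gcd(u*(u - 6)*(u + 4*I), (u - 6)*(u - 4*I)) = u - 6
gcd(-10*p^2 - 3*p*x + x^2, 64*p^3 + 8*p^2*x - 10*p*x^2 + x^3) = 2*p + x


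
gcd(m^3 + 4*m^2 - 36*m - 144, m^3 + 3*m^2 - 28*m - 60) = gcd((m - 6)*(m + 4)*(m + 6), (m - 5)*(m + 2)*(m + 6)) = m + 6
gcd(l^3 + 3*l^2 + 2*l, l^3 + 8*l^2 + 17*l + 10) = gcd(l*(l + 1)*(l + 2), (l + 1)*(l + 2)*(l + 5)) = l^2 + 3*l + 2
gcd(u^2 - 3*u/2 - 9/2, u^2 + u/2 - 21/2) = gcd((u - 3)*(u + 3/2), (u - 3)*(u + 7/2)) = u - 3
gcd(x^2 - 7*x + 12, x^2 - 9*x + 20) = x - 4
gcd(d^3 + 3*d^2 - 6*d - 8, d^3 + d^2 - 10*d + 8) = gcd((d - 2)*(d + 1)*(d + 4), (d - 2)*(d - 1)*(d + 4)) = d^2 + 2*d - 8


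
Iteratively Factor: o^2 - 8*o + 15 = (o - 5)*(o - 3)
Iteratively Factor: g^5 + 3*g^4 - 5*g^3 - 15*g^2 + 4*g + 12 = (g - 1)*(g^4 + 4*g^3 - g^2 - 16*g - 12) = (g - 1)*(g + 2)*(g^3 + 2*g^2 - 5*g - 6) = (g - 1)*(g + 1)*(g + 2)*(g^2 + g - 6) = (g - 2)*(g - 1)*(g + 1)*(g + 2)*(g + 3)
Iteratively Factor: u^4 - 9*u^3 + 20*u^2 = (u - 5)*(u^3 - 4*u^2) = u*(u - 5)*(u^2 - 4*u) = u^2*(u - 5)*(u - 4)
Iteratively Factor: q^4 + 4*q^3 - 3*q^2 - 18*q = (q - 2)*(q^3 + 6*q^2 + 9*q) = q*(q - 2)*(q^2 + 6*q + 9) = q*(q - 2)*(q + 3)*(q + 3)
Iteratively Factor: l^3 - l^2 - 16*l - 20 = (l + 2)*(l^2 - 3*l - 10) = (l + 2)^2*(l - 5)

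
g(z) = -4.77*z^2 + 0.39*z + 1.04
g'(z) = 0.39 - 9.54*z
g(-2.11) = -21.02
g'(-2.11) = 20.52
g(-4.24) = -86.37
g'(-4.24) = 40.84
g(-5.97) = -171.30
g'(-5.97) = 57.34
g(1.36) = -7.25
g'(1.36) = -12.58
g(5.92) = -163.82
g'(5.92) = -56.09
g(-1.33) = -7.92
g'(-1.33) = 13.08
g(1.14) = -4.71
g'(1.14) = -10.49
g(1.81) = -13.88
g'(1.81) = -16.88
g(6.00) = -168.34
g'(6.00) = -56.85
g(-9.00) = -388.84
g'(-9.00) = 86.25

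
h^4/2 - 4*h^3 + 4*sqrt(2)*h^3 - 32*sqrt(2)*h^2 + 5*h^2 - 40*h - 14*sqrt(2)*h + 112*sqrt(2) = (h/2 + sqrt(2))*(h - 8)*(h - sqrt(2))*(h + 7*sqrt(2))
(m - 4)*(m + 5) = m^2 + m - 20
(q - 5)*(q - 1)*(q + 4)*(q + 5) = q^4 + 3*q^3 - 29*q^2 - 75*q + 100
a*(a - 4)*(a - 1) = a^3 - 5*a^2 + 4*a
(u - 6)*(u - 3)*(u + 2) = u^3 - 7*u^2 + 36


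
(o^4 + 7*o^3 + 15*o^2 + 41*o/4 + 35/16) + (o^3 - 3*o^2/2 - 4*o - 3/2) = o^4 + 8*o^3 + 27*o^2/2 + 25*o/4 + 11/16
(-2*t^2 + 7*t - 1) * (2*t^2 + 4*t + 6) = -4*t^4 + 6*t^3 + 14*t^2 + 38*t - 6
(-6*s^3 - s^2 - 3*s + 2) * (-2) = 12*s^3 + 2*s^2 + 6*s - 4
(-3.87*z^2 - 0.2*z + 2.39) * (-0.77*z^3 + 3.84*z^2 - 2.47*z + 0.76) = 2.9799*z^5 - 14.7068*z^4 + 6.9506*z^3 + 6.7304*z^2 - 6.0553*z + 1.8164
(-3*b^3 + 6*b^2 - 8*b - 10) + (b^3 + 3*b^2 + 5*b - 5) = -2*b^3 + 9*b^2 - 3*b - 15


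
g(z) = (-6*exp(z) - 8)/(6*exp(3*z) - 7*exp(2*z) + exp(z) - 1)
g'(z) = (-6*exp(z) - 8)*(-18*exp(3*z) + 14*exp(2*z) - exp(z))/(6*exp(3*z) - 7*exp(2*z) + exp(z) - 1)^2 - 6*exp(z)/(6*exp(3*z) - 7*exp(2*z) + exp(z) - 1)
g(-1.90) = 9.02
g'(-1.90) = -0.04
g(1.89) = -0.03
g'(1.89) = 0.08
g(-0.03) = 12.14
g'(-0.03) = 50.31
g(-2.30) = 8.92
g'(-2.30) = 0.42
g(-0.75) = 7.44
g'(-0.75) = -1.90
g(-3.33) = 8.44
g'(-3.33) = 0.38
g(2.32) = -0.01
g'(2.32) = 0.03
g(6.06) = -0.00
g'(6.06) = 0.00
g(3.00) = 0.00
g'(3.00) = 0.01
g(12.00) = 0.00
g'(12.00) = 0.00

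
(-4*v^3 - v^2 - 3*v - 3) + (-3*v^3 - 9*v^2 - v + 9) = -7*v^3 - 10*v^2 - 4*v + 6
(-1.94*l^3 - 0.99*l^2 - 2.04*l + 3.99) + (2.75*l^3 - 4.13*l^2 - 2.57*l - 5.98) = 0.81*l^3 - 5.12*l^2 - 4.61*l - 1.99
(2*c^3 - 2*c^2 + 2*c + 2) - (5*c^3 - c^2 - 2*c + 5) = -3*c^3 - c^2 + 4*c - 3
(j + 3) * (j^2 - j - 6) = j^3 + 2*j^2 - 9*j - 18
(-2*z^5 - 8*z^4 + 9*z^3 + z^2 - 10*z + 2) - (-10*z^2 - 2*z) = -2*z^5 - 8*z^4 + 9*z^3 + 11*z^2 - 8*z + 2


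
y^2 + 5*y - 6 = (y - 1)*(y + 6)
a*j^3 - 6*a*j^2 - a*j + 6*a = (j - 6)*(j - 1)*(a*j + a)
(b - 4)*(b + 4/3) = b^2 - 8*b/3 - 16/3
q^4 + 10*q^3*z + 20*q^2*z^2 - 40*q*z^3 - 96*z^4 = (q - 2*z)*(q + 2*z)*(q + 4*z)*(q + 6*z)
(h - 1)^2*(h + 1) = h^3 - h^2 - h + 1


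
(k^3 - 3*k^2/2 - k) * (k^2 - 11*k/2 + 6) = k^5 - 7*k^4 + 53*k^3/4 - 7*k^2/2 - 6*k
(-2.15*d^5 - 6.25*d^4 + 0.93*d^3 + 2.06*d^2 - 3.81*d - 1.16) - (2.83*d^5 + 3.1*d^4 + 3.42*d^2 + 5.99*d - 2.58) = -4.98*d^5 - 9.35*d^4 + 0.93*d^3 - 1.36*d^2 - 9.8*d + 1.42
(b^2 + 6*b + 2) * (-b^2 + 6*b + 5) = -b^4 + 39*b^2 + 42*b + 10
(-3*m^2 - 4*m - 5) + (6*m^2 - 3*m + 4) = 3*m^2 - 7*m - 1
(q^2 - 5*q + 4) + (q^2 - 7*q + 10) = 2*q^2 - 12*q + 14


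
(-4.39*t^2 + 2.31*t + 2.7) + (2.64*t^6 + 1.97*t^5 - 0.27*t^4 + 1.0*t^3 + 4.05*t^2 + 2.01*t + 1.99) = 2.64*t^6 + 1.97*t^5 - 0.27*t^4 + 1.0*t^3 - 0.34*t^2 + 4.32*t + 4.69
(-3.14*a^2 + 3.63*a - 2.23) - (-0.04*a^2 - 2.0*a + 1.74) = -3.1*a^2 + 5.63*a - 3.97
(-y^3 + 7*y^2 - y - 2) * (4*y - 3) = -4*y^4 + 31*y^3 - 25*y^2 - 5*y + 6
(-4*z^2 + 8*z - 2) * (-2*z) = 8*z^3 - 16*z^2 + 4*z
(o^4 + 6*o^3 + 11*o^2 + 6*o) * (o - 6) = o^5 - 25*o^3 - 60*o^2 - 36*o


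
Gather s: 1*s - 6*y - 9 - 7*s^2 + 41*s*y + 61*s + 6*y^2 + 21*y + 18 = -7*s^2 + s*(41*y + 62) + 6*y^2 + 15*y + 9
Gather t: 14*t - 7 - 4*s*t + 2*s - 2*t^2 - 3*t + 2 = 2*s - 2*t^2 + t*(11 - 4*s) - 5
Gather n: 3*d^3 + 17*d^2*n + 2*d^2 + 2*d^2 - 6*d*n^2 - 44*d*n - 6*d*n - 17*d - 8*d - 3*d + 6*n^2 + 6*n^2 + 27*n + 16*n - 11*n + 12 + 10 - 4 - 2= 3*d^3 + 4*d^2 - 28*d + n^2*(12 - 6*d) + n*(17*d^2 - 50*d + 32) + 16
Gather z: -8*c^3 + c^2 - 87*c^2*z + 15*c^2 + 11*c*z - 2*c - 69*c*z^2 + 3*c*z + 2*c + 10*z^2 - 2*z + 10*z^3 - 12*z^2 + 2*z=-8*c^3 + 16*c^2 + 10*z^3 + z^2*(-69*c - 2) + z*(-87*c^2 + 14*c)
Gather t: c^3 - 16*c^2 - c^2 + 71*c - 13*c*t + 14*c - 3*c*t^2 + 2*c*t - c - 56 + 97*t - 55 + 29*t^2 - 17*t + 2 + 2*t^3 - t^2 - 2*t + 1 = c^3 - 17*c^2 + 84*c + 2*t^3 + t^2*(28 - 3*c) + t*(78 - 11*c) - 108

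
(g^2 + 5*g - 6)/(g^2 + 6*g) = (g - 1)/g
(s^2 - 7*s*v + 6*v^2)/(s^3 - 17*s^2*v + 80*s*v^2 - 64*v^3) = (s - 6*v)/(s^2 - 16*s*v + 64*v^2)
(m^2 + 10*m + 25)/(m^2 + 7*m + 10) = (m + 5)/(m + 2)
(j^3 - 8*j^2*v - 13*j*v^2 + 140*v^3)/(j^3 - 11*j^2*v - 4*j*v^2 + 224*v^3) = (-j + 5*v)/(-j + 8*v)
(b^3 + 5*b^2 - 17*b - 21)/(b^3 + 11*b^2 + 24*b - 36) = (b^3 + 5*b^2 - 17*b - 21)/(b^3 + 11*b^2 + 24*b - 36)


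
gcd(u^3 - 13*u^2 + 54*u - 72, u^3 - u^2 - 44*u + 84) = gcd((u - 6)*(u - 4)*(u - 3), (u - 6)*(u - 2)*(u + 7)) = u - 6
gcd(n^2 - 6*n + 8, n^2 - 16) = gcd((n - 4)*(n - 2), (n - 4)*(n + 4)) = n - 4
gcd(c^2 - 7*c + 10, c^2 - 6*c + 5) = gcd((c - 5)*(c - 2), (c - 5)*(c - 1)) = c - 5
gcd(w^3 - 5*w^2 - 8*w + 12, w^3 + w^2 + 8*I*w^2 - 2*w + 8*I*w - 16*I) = w^2 + w - 2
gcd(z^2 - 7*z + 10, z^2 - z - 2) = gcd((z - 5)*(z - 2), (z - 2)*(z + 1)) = z - 2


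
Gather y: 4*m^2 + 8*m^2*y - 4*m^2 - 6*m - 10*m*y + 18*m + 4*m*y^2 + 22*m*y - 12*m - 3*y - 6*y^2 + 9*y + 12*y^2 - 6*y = y^2*(4*m + 6) + y*(8*m^2 + 12*m)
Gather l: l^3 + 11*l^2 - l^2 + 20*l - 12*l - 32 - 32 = l^3 + 10*l^2 + 8*l - 64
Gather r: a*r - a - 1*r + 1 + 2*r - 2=-a + r*(a + 1) - 1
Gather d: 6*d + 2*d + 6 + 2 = 8*d + 8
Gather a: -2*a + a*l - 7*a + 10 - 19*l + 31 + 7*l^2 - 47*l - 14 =a*(l - 9) + 7*l^2 - 66*l + 27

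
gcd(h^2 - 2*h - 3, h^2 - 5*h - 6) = h + 1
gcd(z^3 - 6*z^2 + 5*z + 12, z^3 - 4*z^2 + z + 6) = z^2 - 2*z - 3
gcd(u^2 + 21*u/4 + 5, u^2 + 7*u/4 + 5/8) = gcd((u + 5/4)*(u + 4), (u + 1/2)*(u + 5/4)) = u + 5/4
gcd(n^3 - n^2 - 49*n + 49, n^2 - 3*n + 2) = n - 1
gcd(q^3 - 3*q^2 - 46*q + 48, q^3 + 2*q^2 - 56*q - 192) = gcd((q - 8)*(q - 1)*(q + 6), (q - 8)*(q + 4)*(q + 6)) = q^2 - 2*q - 48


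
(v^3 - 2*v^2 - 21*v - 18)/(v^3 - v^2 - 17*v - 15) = (v - 6)/(v - 5)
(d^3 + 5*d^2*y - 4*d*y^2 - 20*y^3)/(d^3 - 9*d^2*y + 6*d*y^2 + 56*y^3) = (d^2 + 3*d*y - 10*y^2)/(d^2 - 11*d*y + 28*y^2)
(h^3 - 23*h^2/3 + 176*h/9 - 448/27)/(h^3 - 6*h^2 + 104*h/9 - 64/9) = (9*h^2 - 45*h + 56)/(3*(3*h^2 - 10*h + 8))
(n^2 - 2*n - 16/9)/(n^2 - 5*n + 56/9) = (3*n + 2)/(3*n - 7)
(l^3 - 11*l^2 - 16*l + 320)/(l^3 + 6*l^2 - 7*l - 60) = (l^2 - 16*l + 64)/(l^2 + l - 12)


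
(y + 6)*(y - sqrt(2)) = y^2 - sqrt(2)*y + 6*y - 6*sqrt(2)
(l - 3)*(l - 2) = l^2 - 5*l + 6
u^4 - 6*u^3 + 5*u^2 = u^2*(u - 5)*(u - 1)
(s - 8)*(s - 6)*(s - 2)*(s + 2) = s^4 - 14*s^3 + 44*s^2 + 56*s - 192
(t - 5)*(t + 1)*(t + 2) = t^3 - 2*t^2 - 13*t - 10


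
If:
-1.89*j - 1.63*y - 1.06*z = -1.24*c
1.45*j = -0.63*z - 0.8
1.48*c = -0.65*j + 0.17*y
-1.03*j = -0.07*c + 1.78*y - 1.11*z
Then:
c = 0.47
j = -0.83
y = 0.90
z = 0.64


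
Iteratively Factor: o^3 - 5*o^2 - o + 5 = (o + 1)*(o^2 - 6*o + 5) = (o - 1)*(o + 1)*(o - 5)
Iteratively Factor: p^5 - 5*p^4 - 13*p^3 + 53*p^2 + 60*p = (p + 1)*(p^4 - 6*p^3 - 7*p^2 + 60*p) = (p - 4)*(p + 1)*(p^3 - 2*p^2 - 15*p) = (p - 5)*(p - 4)*(p + 1)*(p^2 + 3*p) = (p - 5)*(p - 4)*(p + 1)*(p + 3)*(p)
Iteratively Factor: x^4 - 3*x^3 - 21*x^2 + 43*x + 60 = (x + 4)*(x^3 - 7*x^2 + 7*x + 15) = (x - 5)*(x + 4)*(x^2 - 2*x - 3) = (x - 5)*(x - 3)*(x + 4)*(x + 1)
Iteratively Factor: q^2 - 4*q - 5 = (q + 1)*(q - 5)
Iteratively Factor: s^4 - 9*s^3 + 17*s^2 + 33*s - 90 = (s - 3)*(s^3 - 6*s^2 - s + 30) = (s - 3)*(s + 2)*(s^2 - 8*s + 15) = (s - 3)^2*(s + 2)*(s - 5)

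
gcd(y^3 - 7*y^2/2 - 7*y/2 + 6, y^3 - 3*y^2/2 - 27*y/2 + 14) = y^2 - 5*y + 4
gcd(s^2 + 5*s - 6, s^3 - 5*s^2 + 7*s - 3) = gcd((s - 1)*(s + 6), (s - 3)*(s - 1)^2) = s - 1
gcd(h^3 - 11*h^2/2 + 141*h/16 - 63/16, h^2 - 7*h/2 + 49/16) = h - 7/4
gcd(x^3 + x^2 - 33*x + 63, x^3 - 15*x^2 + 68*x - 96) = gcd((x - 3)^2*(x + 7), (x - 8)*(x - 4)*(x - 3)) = x - 3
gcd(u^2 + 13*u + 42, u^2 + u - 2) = 1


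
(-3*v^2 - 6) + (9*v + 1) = -3*v^2 + 9*v - 5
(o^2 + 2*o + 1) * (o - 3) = o^3 - o^2 - 5*o - 3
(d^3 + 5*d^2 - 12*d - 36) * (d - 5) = d^4 - 37*d^2 + 24*d + 180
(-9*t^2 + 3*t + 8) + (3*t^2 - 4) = -6*t^2 + 3*t + 4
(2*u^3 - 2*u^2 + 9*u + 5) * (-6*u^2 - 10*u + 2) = -12*u^5 - 8*u^4 - 30*u^3 - 124*u^2 - 32*u + 10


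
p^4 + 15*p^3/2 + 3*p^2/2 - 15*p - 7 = (p + 1/2)*(p + 7)*(p - sqrt(2))*(p + sqrt(2))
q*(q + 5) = q^2 + 5*q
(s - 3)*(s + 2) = s^2 - s - 6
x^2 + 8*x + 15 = (x + 3)*(x + 5)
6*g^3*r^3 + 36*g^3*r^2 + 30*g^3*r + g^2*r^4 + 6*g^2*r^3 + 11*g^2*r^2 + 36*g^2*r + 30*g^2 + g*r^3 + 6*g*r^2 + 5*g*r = (6*g + r)*(r + 5)*(g*r + 1)*(g*r + g)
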